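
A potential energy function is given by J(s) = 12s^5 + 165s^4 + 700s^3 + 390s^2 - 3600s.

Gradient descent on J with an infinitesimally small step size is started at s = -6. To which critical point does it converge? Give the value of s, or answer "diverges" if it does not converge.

J'(s) = 60(s - 1)(s + 3)(s + 4)(s + 5), so J'(-6) = 2520.
Gradient descent moves in the -J' direction, i.e. s is decreasing.
There is no critical point below s=-6, and J' keeps the same sign, so the iterate runs off to −∞.

diverges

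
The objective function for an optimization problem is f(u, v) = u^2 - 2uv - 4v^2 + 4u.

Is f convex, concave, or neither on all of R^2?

f is quadratic, so its Hessian is the constant matrix H = [[2, -2], [-2, -8]].
det(H) = -20, tr(H) = -6.
det(H) < 0, so H is indefinite: neither convex nor concave.

neither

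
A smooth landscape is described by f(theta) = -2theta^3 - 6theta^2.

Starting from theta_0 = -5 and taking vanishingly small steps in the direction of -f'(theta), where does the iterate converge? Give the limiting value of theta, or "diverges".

-2

f'(theta) = -6theta(theta + 2), so f'(-5) = -90.
Gradient descent moves in the -f' direction, i.e. theta is increasing.
The nearest critical point in that direction is theta = -2, where f'' = 12 > 0 (a local minimum). The iterate converges there.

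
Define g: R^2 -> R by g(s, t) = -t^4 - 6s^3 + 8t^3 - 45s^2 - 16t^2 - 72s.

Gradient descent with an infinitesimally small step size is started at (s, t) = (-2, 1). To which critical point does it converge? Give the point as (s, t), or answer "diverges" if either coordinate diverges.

g is separable, so gradient descent decouples: s follows -∂g/∂s, t follows -∂g/∂t.
∂g/∂s = -18(s + 1)(s + 4); at s=-2 this is 36, so s decreases.
∂g/∂t = -4t(t - 4)(t - 2); at t=1 this is -12, so t increases.
s converges to its nearest critical value -4 (a local min of the s-part); t converges to 2. The iterate converges to (-4, 2).

(-4, 2)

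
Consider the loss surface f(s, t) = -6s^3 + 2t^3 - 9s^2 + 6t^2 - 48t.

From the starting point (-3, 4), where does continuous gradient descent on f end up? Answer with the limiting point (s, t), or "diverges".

(-1, 2)

f is separable, so gradient descent decouples: s follows -∂f/∂s, t follows -∂f/∂t.
∂f/∂s = -18s(s + 1); at s=-3 this is -108, so s increases.
∂f/∂t = 6(t - 2)(t + 4); at t=4 this is 96, so t decreases.
s converges to its nearest critical value -1 (a local min of the s-part); t converges to 2. The iterate converges to (-1, 2).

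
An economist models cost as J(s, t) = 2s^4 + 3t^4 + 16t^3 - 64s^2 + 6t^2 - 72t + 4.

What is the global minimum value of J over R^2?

-555

J(s,t) separates as P(s) + Q(t) + 4, so its minimum is min P + min Q + 4.
P'(s) = 8s(s - 4)(s + 4) vanishes at s ∈ {-4, 0, 4}; Q'(t) = 12(t - 1)(t + 2)(t + 3) vanishes at t ∈ {-3, -2, 1}.
Local minima of P (where P''>0): P(-4)=-512, P(4)=-512. Local minima of Q: Q(-3)=81, Q(1)=-47.
So the global minimum of J is P(-4) + Q(1) + 4 = -512 − 47 + 4 = -555, attained at (-4, 1).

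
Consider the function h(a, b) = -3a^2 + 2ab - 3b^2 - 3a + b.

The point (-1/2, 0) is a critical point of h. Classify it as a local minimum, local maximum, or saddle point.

The Hessian of h is constant: H = [[-6, 2], [2, -6]].
det(H) = (-6)·(-6) − 2² = 32.
det(H) > 0 and tr(H) = -12 < 0, so H is negative definite and the point is a local maximum.

local maximum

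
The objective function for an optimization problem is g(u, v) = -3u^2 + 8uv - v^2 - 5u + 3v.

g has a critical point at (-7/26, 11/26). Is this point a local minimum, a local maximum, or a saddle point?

The Hessian of g is constant: H = [[-6, 8], [8, -2]].
det(H) = (-6)·(-2) − 8² = -52.
Since det(H) < 0, H is indefinite and the critical point is a saddle point.

saddle point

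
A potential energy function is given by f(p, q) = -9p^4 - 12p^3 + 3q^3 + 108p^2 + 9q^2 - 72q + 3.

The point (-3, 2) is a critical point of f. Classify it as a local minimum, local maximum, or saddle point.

The mixed partial ∂²f/∂p∂q is 0, so the Hessian at any point is diag(f_pp, f_qq) = diag(36(-3p^2 - 2p + 6), 18(q + 1)).
At (-3, 2): H = diag(-540, 54).
The eigenvalues have opposite signs, so H is indefinite: a saddle point.

saddle point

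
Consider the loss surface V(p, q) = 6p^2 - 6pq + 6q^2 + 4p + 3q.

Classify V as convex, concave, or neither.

convex

V is quadratic, so its Hessian is the constant matrix H = [[12, -6], [-6, 12]].
det(H) = 108, tr(H) = 24.
det(H) > 0 and tr(H) > 0, so H is positive definite everywhere: convex.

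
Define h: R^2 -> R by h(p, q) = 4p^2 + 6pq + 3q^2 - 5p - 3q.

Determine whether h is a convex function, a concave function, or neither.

convex

h is quadratic, so its Hessian is the constant matrix H = [[8, 6], [6, 6]].
det(H) = 12, tr(H) = 14.
det(H) > 0 and tr(H) > 0, so H is positive definite everywhere: convex.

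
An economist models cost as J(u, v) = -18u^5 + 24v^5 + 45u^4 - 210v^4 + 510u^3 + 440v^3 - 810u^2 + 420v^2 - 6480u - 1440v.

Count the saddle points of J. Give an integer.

8

J separates as a function of u plus a function of v, so ∇J=0 decouples.
∂J/∂u = -90(u - 4)(u - 3)(u + 2)(u + 3) = 0 at u ∈ {-3, -2, 3, 4}; ∂J/∂v = 120(v - 4)(v - 3)(v - 1)(v + 1) = 0 at v ∈ {-1, 1, 3, 4}.
The Hessian is diagonal: diag(J_uu, J_vv). Second derivatives: J_uu(-3)=3780, J_uu(-2)=-2700, J_uu(3)=2700, J_uu(4)=-3780; J_vv(-1)=-4800, J_vv(1)=1440, J_vv(3)=-960, J_vv(4)=1800.
Saddle points occur where the two diagonal entries have opposite signs: (-3, -1), (-3, 3), (-2, 1), (-2, 4), (3, -1), (3, 3), (4, 1), (4, 4). Count: 8.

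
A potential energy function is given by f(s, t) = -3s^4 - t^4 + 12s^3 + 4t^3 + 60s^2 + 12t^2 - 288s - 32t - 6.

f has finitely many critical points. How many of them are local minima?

1

f separates as a function of s plus a function of t, so ∇f=0 decouples.
∂f/∂s = -12(s - 4)(s - 2)(s + 3) = 0 at s ∈ {-3, 2, 4}; ∂f/∂t = -4(t - 4)(t - 1)(t + 2) = 0 at t ∈ {-2, 1, 4}.
The Hessian is diagonal: diag(f_ss, f_tt). Second derivatives: f_ss(-3)=-420, f_ss(2)=120, f_ss(4)=-168; f_tt(-2)=-72, f_tt(1)=36, f_tt(4)=-72.
Local minima occur where both diagonal entries positive: (2, 1). Count: 1.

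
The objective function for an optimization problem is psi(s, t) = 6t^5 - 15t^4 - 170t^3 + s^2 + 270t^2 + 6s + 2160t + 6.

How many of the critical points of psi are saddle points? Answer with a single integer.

2

psi separates as a function of s plus a function of t, so ∇psi=0 decouples.
∂psi/∂s = 2(s + 3) = 0 at s ∈ {-3}; ∂psi/∂t = 30(t - 4)(t - 3)(t + 2)(t + 3) = 0 at t ∈ {-3, -2, 3, 4}.
The Hessian is diagonal: diag(psi_ss, psi_tt). Second derivatives: psi_ss(-3)=2; psi_tt(-3)=-1260, psi_tt(-2)=900, psi_tt(3)=-900, psi_tt(4)=1260.
Saddle points occur where the two diagonal entries have opposite signs: (-3, -3), (-3, 3). Count: 2.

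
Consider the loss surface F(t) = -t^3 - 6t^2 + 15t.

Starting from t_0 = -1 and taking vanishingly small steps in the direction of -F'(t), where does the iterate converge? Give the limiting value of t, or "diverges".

F'(t) = -3(t - 1)(t + 5), so F'(-1) = 24.
Gradient descent moves in the -F' direction, i.e. t is decreasing.
The nearest critical point in that direction is t = -5, where F'' = 18 > 0 (a local minimum). The iterate converges there.

-5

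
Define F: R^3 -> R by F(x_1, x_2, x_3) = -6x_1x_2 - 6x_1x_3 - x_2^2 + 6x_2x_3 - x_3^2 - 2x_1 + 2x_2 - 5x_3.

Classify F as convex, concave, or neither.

neither

F is quadratic, so its Hessian is the constant matrix H = [[0, -6, -6], [-6, -2, 6], [-6, 6, -2]].
Leading principal minors: 0, -36, 576.
Neither pattern holds ⇒ H is indefinite ⇒ neither convex nor concave.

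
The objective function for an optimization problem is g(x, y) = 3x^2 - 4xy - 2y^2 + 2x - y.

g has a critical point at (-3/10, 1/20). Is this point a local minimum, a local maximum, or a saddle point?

saddle point

The Hessian of g is constant: H = [[6, -4], [-4, -4]].
det(H) = 6·(-4) − (-4)² = -40.
Since det(H) < 0, H is indefinite and the critical point is a saddle point.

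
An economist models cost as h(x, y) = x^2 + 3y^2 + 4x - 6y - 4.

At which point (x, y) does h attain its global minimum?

h(x,y) separates as P(x) + Q(y) − 4, so its minimum is min P + min Q − 4.
P'(x) = 2x + 4 vanishes at x ∈ {-2}; Q'(y) = 6y - 6 vanishes at y ∈ {1}.
Local minima of P (where P''>0): P(-2)=-4. Local minima of Q: Q(1)=-3.
So the global minimum of h is P(-2) + Q(1) − 4 = -4 − 3 − 4 = -11, attained at (-2, 1).

(-2, 1)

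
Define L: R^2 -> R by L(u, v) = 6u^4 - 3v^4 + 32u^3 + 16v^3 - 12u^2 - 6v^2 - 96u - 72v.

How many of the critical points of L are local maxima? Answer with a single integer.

L separates as a function of u plus a function of v, so ∇L=0 decouples.
∂L/∂u = 24(u - 1)(u + 1)(u + 4) = 0 at u ∈ {-4, -1, 1}; ∂L/∂v = -12(v - 3)(v - 2)(v + 1) = 0 at v ∈ {-1, 2, 3}.
The Hessian is diagonal: diag(L_uu, L_vv). Second derivatives: L_uu(-4)=360, L_uu(-1)=-144, L_uu(1)=240; L_vv(-1)=-144, L_vv(2)=36, L_vv(3)=-48.
Local maxima occur where both diagonal entries negative: (-1, -1), (-1, 3). Count: 2.

2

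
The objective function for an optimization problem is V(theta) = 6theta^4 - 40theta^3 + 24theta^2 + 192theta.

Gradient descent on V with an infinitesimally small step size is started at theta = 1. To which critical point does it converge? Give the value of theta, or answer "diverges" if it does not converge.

-1

V'(theta) = 24(theta - 4)(theta - 2)(theta + 1), so V'(1) = 144.
Gradient descent moves in the -V' direction, i.e. theta is decreasing.
The nearest critical point in that direction is theta = -1, where V'' = 360 > 0 (a local minimum). The iterate converges there.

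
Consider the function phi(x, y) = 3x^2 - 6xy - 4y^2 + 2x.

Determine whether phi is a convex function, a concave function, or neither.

phi is quadratic, so its Hessian is the constant matrix H = [[6, -6], [-6, -8]].
det(H) = -84, tr(H) = -2.
det(H) < 0, so H is indefinite: neither convex nor concave.

neither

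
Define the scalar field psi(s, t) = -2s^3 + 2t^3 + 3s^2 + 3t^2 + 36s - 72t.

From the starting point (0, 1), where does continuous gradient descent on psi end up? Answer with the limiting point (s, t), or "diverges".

psi is separable, so gradient descent decouples: s follows -∂psi/∂s, t follows -∂psi/∂t.
∂psi/∂s = -6(s - 3)(s + 2); at s=0 this is 36, so s decreases.
∂psi/∂t = 6(t - 3)(t + 4); at t=1 this is -60, so t increases.
s converges to its nearest critical value -2 (a local min of the s-part); t converges to 3. The iterate converges to (-2, 3).

(-2, 3)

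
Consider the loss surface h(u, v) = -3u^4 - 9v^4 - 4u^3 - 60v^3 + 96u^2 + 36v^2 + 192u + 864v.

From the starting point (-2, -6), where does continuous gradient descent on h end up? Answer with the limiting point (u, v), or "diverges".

h is separable, so gradient descent decouples: u follows -∂h/∂u, v follows -∂h/∂v.
∂h/∂u = -12(u - 4)(u + 1)(u + 4); at u=-2 this is -144, so u increases.
∂h/∂v = -36(v - 2)(v + 3)(v + 4); at v=-6 this is 1728, so v decreases.
The v-coordinate has no critical point in that direction and runs off to infinity.

diverges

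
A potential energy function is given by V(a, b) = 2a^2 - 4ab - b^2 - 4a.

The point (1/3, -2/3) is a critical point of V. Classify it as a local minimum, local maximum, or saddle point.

saddle point

The Hessian of V is constant: H = [[4, -4], [-4, -2]].
det(H) = 4·(-2) − (-4)² = -24.
Since det(H) < 0, H is indefinite and the critical point is a saddle point.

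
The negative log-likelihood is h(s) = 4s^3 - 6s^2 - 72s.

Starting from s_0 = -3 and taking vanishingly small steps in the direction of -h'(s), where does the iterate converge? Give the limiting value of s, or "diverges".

h'(s) = 12(s - 3)(s + 2), so h'(-3) = 72.
Gradient descent moves in the -h' direction, i.e. s is decreasing.
There is no critical point below s=-3, and h' keeps the same sign, so the iterate runs off to −∞.

diverges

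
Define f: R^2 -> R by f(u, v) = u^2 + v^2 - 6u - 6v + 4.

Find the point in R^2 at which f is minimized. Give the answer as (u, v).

f(u,v) separates as P(u) + Q(v) + 4, so its minimum is min P + min Q + 4.
P'(u) = 2u - 6 vanishes at u ∈ {3}; Q'(v) = 2v - 6 vanishes at v ∈ {3}.
Local minima of P (where P''>0): P(3)=-9. Local minima of Q: Q(3)=-9.
So the global minimum of f is P(3) + Q(3) + 4 = -9 − 9 + 4 = -14, attained at (3, 3).

(3, 3)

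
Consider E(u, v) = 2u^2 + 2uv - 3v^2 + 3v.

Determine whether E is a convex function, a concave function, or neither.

neither

E is quadratic, so its Hessian is the constant matrix H = [[4, 2], [2, -6]].
det(H) = -28, tr(H) = -2.
det(H) < 0, so H is indefinite: neither convex nor concave.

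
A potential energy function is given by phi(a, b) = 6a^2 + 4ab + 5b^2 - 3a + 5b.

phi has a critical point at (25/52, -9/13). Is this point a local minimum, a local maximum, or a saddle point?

The Hessian of phi is constant: H = [[12, 4], [4, 10]].
det(H) = 12·10 − 4² = 104.
det(H) > 0 and tr(H) = 22 > 0, so H is positive definite and the point is a local minimum.

local minimum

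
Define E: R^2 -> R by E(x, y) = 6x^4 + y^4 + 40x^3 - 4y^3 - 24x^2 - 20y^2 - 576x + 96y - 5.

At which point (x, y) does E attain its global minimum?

E(x,y) separates as P(x) + Q(y) − 5, so its minimum is min P + min Q − 5.
P'(x) = 24(x - 2)(x + 3)(x + 4) vanishes at x ∈ {-4, -3, 2}; Q'(y) = 4(y - 4)(y - 2)(y + 3) vanishes at y ∈ {-3, 2, 4}.
Local minima of P (where P''>0): P(-4)=896, P(2)=-832. Local minima of Q: Q(-3)=-279, Q(4)=64.
So the global minimum of E is P(2) + Q(-3) − 5 = -832 − 279 − 5 = -1116, attained at (2, -3).

(2, -3)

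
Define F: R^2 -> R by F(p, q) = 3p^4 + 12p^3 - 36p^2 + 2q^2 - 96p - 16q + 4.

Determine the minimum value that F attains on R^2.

F(p,q) separates as A(p) + B(q) + 4, so its minimum is min A + min B + 4.
A'(p) = 12(p - 2)(p + 1)(p + 4) vanishes at p ∈ {-4, -1, 2}; B'(q) = 4q - 16 vanishes at q ∈ {4}.
Local minima of A (where A''>0): A(-4)=-192, A(2)=-192. Local minima of B: B(4)=-32.
So the global minimum of F is A(-4) + B(4) + 4 = -192 − 32 + 4 = -220, attained at (-4, 4).

-220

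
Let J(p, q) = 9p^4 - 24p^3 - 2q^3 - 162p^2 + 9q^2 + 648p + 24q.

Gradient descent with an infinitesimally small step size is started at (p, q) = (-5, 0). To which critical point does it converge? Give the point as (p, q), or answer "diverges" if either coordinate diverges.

J is separable, so gradient descent decouples: p follows -∂J/∂p, q follows -∂J/∂q.
∂J/∂p = 36(p - 3)(p - 2)(p + 3); at p=-5 this is -4032, so p increases.
∂J/∂q = -6(q - 4)(q + 1); at q=0 this is 24, so q decreases.
p converges to its nearest critical value -3 (a local min of the p-part); q converges to -1. The iterate converges to (-3, -1).

(-3, -1)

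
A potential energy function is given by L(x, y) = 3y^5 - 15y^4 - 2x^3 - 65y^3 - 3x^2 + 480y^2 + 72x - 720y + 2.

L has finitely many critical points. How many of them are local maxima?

L separates as a function of x plus a function of y, so ∇L=0 decouples.
∂L/∂x = -6(x - 3)(x + 4) = 0 at x ∈ {-4, 3}; ∂L/∂y = 15(y - 4)(y - 3)(y - 1)(y + 4) = 0 at y ∈ {-4, 1, 3, 4}.
The Hessian is diagonal: diag(L_xx, L_yy). Second derivatives: L_xx(-4)=42, L_xx(3)=-42; L_yy(-4)=-4200, L_yy(1)=450, L_yy(3)=-210, L_yy(4)=360.
Local maxima occur where both diagonal entries negative: (3, -4), (3, 3). Count: 2.

2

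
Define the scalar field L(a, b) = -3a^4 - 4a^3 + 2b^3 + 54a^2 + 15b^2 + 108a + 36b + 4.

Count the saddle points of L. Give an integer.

3

L separates as a function of a plus a function of b, so ∇L=0 decouples.
∂L/∂a = -12(a - 3)(a + 1)(a + 3) = 0 at a ∈ {-3, -1, 3}; ∂L/∂b = 6(b + 2)(b + 3) = 0 at b ∈ {-3, -2}.
The Hessian is diagonal: diag(L_aa, L_bb). Second derivatives: L_aa(-3)=-144, L_aa(-1)=96, L_aa(3)=-288; L_bb(-3)=-6, L_bb(-2)=6.
Saddle points occur where the two diagonal entries have opposite signs: (-3, -2), (-1, -3), (3, -2). Count: 3.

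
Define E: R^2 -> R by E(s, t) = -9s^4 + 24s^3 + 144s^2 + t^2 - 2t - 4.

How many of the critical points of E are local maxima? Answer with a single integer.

0

E separates as a function of s plus a function of t, so ∇E=0 decouples.
∂E/∂s = -36s(s - 4)(s + 2) = 0 at s ∈ {-2, 0, 4}; ∂E/∂t = 2(t - 1) = 0 at t ∈ {1}.
The Hessian is diagonal: diag(E_ss, E_tt). Second derivatives: E_ss(-2)=-432, E_ss(0)=288, E_ss(4)=-864; E_tt(1)=2.
Local maxima occur where both diagonal entries negative: none. Count: 0.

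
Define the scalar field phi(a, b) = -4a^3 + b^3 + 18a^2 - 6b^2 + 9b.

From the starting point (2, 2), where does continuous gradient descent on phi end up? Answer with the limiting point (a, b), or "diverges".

phi is separable, so gradient descent decouples: a follows -∂phi/∂a, b follows -∂phi/∂b.
∂phi/∂a = -12a(a - 3); at a=2 this is 24, so a decreases.
∂phi/∂b = 3(b - 3)(b - 1); at b=2 this is -3, so b increases.
a converges to its nearest critical value 0 (a local min of the a-part); b converges to 3. The iterate converges to (0, 3).

(0, 3)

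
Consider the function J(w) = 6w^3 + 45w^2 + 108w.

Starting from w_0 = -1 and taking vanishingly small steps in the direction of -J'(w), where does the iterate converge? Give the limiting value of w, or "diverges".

J'(w) = 18(w + 2)(w + 3), so J'(-1) = 36.
Gradient descent moves in the -J' direction, i.e. w is decreasing.
The nearest critical point in that direction is w = -2, where J'' = 18 > 0 (a local minimum). The iterate converges there.

-2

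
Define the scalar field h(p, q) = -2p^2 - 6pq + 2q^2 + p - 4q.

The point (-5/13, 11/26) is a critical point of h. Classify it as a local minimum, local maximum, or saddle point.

saddle point

The Hessian of h is constant: H = [[-4, -6], [-6, 4]].
det(H) = (-4)·4 − (-6)² = -52.
Since det(H) < 0, H is indefinite and the critical point is a saddle point.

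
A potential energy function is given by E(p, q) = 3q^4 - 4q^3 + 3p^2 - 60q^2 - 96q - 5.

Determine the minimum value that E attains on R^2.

-837

E(p,q) separates as A(p) + B(q) − 5, so its minimum is min A + min B − 5.
A'(p) = 6p vanishes at p ∈ {0}; B'(q) = 12(q - 4)(q + 1)(q + 2) vanishes at q ∈ {-2, -1, 4}.
Local minima of A (where A''>0): A(0)=0. Local minima of B: B(-2)=32, B(4)=-832.
So the global minimum of E is A(0) + B(4) − 5 = 0 − 832 − 5 = -837, attained at (0, 4).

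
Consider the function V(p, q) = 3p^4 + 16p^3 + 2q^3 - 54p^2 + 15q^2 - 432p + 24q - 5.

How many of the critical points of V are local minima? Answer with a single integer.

V separates as a function of p plus a function of q, so ∇V=0 decouples.
∂V/∂p = 12(p - 3)(p + 3)(p + 4) = 0 at p ∈ {-4, -3, 3}; ∂V/∂q = 6(q + 1)(q + 4) = 0 at q ∈ {-4, -1}.
The Hessian is diagonal: diag(V_pp, V_qq). Second derivatives: V_pp(-4)=84, V_pp(-3)=-72, V_pp(3)=504; V_qq(-4)=-18, V_qq(-1)=18.
Local minima occur where both diagonal entries positive: (-4, -1), (3, -1). Count: 2.

2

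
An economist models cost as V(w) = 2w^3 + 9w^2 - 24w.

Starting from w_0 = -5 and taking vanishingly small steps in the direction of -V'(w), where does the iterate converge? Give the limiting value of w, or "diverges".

diverges

V'(w) = 6(w - 1)(w + 4), so V'(-5) = 36.
Gradient descent moves in the -V' direction, i.e. w is decreasing.
There is no critical point below w=-5, and V' keeps the same sign, so the iterate runs off to −∞.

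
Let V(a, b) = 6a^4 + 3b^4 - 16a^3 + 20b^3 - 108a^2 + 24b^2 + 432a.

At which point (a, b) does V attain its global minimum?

V(a,b) separates as P(a) + Q(b), so its minimum is min P + min Q.
P'(a) = 24(a - 3)(a - 2)(a + 3) vanishes at a ∈ {-3, 2, 3}; Q'(b) = 12b(b + 1)(b + 4) vanishes at b ∈ {-4, -1, 0}.
Local minima of P (where P''>0): P(-3)=-1350, P(3)=378. Local minima of Q: Q(-4)=-128, Q(0)=0.
So the global minimum of V is P(-3) + Q(-4) = -1350 − 128 = -1478, attained at (-3, -4).

(-3, -4)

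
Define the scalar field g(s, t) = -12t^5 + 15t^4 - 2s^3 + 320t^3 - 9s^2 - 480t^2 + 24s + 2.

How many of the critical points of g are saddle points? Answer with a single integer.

g separates as a function of s plus a function of t, so ∇g=0 decouples.
∂g/∂s = -6(s - 1)(s + 4) = 0 at s ∈ {-4, 1}; ∂g/∂t = -60t(t - 4)(t - 1)(t + 4) = 0 at t ∈ {-4, 0, 1, 4}.
The Hessian is diagonal: diag(g_ss, g_tt). Second derivatives: g_ss(-4)=30, g_ss(1)=-30; g_tt(-4)=9600, g_tt(0)=-960, g_tt(1)=900, g_tt(4)=-5760.
Saddle points occur where the two diagonal entries have opposite signs: (-4, 0), (-4, 4), (1, -4), (1, 1). Count: 4.

4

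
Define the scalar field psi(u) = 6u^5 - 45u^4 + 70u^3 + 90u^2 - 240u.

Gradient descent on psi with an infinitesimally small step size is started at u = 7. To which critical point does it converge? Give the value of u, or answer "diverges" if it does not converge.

psi'(u) = 30(u - 4)(u - 2)(u - 1)(u + 1), so psi'(7) = 21600.
Gradient descent moves in the -psi' direction, i.e. u is decreasing.
The nearest critical point in that direction is u = 4, where psi'' = 900 > 0 (a local minimum). The iterate converges there.

4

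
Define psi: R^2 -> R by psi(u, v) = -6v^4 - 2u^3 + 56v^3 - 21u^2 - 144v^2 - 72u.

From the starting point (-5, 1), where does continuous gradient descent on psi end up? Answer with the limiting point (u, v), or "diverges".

psi is separable, so gradient descent decouples: u follows -∂psi/∂u, v follows -∂psi/∂v.
∂psi/∂u = -6(u + 3)(u + 4); at u=-5 this is -12, so u increases.
∂psi/∂v = -24v(v - 4)(v - 3); at v=1 this is -144, so v increases.
u converges to its nearest critical value -4 (a local min of the u-part); v converges to 3. The iterate converges to (-4, 3).

(-4, 3)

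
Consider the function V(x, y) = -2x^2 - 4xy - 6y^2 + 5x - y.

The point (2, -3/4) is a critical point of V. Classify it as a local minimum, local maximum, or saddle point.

The Hessian of V is constant: H = [[-4, -4], [-4, -12]].
det(H) = (-4)·(-12) − (-4)² = 32.
det(H) > 0 and tr(H) = -16 < 0, so H is negative definite and the point is a local maximum.

local maximum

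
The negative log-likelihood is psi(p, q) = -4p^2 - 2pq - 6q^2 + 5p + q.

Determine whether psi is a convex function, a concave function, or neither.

concave

psi is quadratic, so its Hessian is the constant matrix H = [[-8, -2], [-2, -12]].
det(H) = 92, tr(H) = -20.
det(H) > 0 and tr(H) < 0, so H is negative definite everywhere: concave.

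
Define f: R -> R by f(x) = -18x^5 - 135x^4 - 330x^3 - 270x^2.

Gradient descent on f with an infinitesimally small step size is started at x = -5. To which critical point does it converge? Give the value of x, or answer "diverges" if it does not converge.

-3

f'(x) = -90x(x + 1)(x + 2)(x + 3), so f'(-5) = -10800.
Gradient descent moves in the -f' direction, i.e. x is increasing.
The nearest critical point in that direction is x = -3, where f'' = 540 > 0 (a local minimum). The iterate converges there.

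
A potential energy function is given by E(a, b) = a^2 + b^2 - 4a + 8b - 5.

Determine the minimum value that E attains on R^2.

-25

E(a,b) separates as P(a) + Q(b) − 5, so its minimum is min P + min Q − 5.
P'(a) = 2a - 4 vanishes at a ∈ {2}; Q'(b) = 2b + 8 vanishes at b ∈ {-4}.
Local minima of P (where P''>0): P(2)=-4. Local minima of Q: Q(-4)=-16.
So the global minimum of E is P(2) + Q(-4) − 5 = -4 − 16 − 5 = -25, attained at (2, -4).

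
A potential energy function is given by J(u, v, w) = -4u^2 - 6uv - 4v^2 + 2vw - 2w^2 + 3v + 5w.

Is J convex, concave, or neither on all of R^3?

J is quadratic, so its Hessian is the constant matrix H = [[-8, -6, 0], [-6, -8, 2], [0, 2, -4]].
Leading principal minors: -8, 28, -80.
Signs alternate −, +, − ⇒ H ≺ 0 ⇒ concave.

concave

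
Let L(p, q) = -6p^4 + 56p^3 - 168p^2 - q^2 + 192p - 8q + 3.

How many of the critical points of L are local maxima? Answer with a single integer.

L separates as a function of p plus a function of q, so ∇L=0 decouples.
∂L/∂p = -24(p - 4)(p - 2)(p - 1) = 0 at p ∈ {1, 2, 4}; ∂L/∂q = -2(q + 4) = 0 at q ∈ {-4}.
The Hessian is diagonal: diag(L_pp, L_qq). Second derivatives: L_pp(1)=-72, L_pp(2)=48, L_pp(4)=-144; L_qq(-4)=-2.
Local maxima occur where both diagonal entries negative: (1, -4), (4, -4). Count: 2.

2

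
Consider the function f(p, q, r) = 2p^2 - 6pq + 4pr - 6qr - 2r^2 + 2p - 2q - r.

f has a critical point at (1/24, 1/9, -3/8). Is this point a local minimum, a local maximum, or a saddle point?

The Hessian is constant: H = [[4, -6, 4], [-6, 0, -6], [4, -6, -4]].
Leading principal minors: Δ₁ = 4, Δ₂ = -36, Δ₃ = 288.
The minors fit neither the all-positive nor the alternating-sign pattern, so H is indefinite: a saddle point.

saddle point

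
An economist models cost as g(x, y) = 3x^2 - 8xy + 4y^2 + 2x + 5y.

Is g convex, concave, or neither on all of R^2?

neither

g is quadratic, so its Hessian is the constant matrix H = [[6, -8], [-8, 8]].
det(H) = -16, tr(H) = 14.
det(H) < 0, so H is indefinite: neither convex nor concave.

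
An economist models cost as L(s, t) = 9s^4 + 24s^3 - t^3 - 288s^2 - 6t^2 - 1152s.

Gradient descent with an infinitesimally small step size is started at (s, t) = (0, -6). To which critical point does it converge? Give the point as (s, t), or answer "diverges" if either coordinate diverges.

(4, -4)

L is separable, so gradient descent decouples: s follows -∂L/∂s, t follows -∂L/∂t.
∂L/∂s = 36(s - 4)(s + 2)(s + 4); at s=0 this is -1152, so s increases.
∂L/∂t = -3t(t + 4); at t=-6 this is -36, so t increases.
s converges to its nearest critical value 4 (a local min of the s-part); t converges to -4. The iterate converges to (4, -4).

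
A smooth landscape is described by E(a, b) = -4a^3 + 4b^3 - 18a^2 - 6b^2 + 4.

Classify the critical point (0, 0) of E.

The mixed partial ∂²E/∂a∂b is 0, so the Hessian at any point is diag(E_aa, E_bb) = diag(-12(2a + 3), 12(2b - 1)).
At (0, 0): H = diag(-36, -12).
Both eigenvalues are negative, so H is negative definite: a local maximum.

local maximum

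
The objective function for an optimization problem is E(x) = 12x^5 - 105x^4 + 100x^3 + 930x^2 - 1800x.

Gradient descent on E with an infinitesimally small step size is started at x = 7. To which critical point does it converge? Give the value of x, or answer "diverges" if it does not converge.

E'(x) = 60(x - 5)(x - 3)(x - 1)(x + 2), so E'(7) = 25920.
Gradient descent moves in the -E' direction, i.e. x is decreasing.
The nearest critical point in that direction is x = 5, where E'' = 3360 > 0 (a local minimum). The iterate converges there.

5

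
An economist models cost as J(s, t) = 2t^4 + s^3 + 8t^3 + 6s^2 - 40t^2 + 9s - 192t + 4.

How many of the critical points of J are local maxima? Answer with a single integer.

1

J separates as a function of s plus a function of t, so ∇J=0 decouples.
∂J/∂s = 3(s + 1)(s + 3) = 0 at s ∈ {-3, -1}; ∂J/∂t = 8(t - 3)(t + 2)(t + 4) = 0 at t ∈ {-4, -2, 3}.
The Hessian is diagonal: diag(J_ss, J_tt). Second derivatives: J_ss(-3)=-6, J_ss(-1)=6; J_tt(-4)=112, J_tt(-2)=-80, J_tt(3)=280.
Local maxima occur where both diagonal entries negative: (-3, -2). Count: 1.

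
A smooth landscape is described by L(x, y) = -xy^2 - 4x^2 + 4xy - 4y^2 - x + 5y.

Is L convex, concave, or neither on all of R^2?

neither

The term -xy^2 is cubic, so the Hessian is not constant.
∂²L/∂y² = -2x - 8, which takes both signs as x varies (negative for sufficiently large x). A diagonal entry of the Hessian changing sign means the Hessian is neither positive- nor negative-semidefinite on all of R^2.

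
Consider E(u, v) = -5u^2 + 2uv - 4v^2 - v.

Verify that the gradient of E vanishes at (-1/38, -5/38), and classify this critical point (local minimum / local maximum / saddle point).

local maximum

∇E = (-10u + 2v, 2u - 8v - 1); substituting (-1/38, -5/38) gives ∇E = (0, 0), so (-1/38, -5/38) is indeed a critical point.
The Hessian of E is constant: H = [[-10, 2], [2, -8]].
det(H) = (-10)·(-8) − 2² = 76.
det(H) > 0 and tr(H) = -18 < 0, so H is negative definite and the point is a local maximum.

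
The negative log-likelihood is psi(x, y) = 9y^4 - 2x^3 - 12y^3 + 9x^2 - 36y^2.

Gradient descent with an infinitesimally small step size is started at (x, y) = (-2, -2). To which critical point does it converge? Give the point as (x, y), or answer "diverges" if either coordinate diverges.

(0, -1)

psi is separable, so gradient descent decouples: x follows -∂psi/∂x, y follows -∂psi/∂y.
∂psi/∂x = -6x(x - 3); at x=-2 this is -60, so x increases.
∂psi/∂y = 36y(y - 2)(y + 1); at y=-2 this is -288, so y increases.
x converges to its nearest critical value 0 (a local min of the x-part); y converges to -1. The iterate converges to (0, -1).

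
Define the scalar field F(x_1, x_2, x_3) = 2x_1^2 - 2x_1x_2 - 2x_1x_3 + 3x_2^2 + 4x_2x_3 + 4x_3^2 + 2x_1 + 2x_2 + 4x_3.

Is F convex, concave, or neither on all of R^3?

convex

F is quadratic, so its Hessian is the constant matrix H = [[4, -2, -2], [-2, 6, 4], [-2, 4, 8]].
Leading principal minors: 4, 20, 104.
All positive ⇒ H ≻ 0 ⇒ convex.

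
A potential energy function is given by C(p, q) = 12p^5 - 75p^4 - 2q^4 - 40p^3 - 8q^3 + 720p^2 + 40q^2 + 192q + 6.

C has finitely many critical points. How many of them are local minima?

C separates as a function of p plus a function of q, so ∇C=0 decouples.
∂C/∂p = 60p(p - 4)(p - 3)(p + 2) = 0 at p ∈ {-2, 0, 3, 4}; ∂C/∂q = -8(q - 3)(q + 2)(q + 4) = 0 at q ∈ {-4, -2, 3}.
The Hessian is diagonal: diag(C_pp, C_qq). Second derivatives: C_pp(-2)=-3600, C_pp(0)=1440, C_pp(3)=-900, C_pp(4)=1440; C_qq(-4)=-112, C_qq(-2)=80, C_qq(3)=-280.
Local minima occur where both diagonal entries positive: (0, -2), (4, -2). Count: 2.

2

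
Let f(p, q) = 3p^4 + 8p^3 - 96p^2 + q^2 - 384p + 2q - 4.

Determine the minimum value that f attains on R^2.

-1797

f(p,q) separates as A(p) + B(q) − 4, so its minimum is min A + min B − 4.
A'(p) = 12(p - 4)(p + 2)(p + 4) vanishes at p ∈ {-4, -2, 4}; B'(q) = 2q + 2 vanishes at q ∈ {-1}.
Local minima of A (where A''>0): A(-4)=256, A(4)=-1792. Local minima of B: B(-1)=-1.
So the global minimum of f is A(4) + B(-1) − 4 = -1792 − 1 − 4 = -1797, attained at (4, -1).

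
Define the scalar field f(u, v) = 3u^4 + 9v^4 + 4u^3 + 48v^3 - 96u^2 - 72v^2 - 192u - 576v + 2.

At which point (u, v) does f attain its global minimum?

(4, 2)

f(u,v) separates as P(u) + Q(v) + 2, so its minimum is min P + min Q + 2.
P'(u) = 12(u - 4)(u + 1)(u + 4) vanishes at u ∈ {-4, -1, 4}; Q'(v) = 36(v - 2)(v + 2)(v + 4) vanishes at v ∈ {-4, -2, 2}.
Local minima of P (where P''>0): P(-4)=-256, P(4)=-1280. Local minima of Q: Q(-4)=384, Q(2)=-912.
So the global minimum of f is P(4) + Q(2) + 2 = -1280 − 912 + 2 = -2190, attained at (4, 2).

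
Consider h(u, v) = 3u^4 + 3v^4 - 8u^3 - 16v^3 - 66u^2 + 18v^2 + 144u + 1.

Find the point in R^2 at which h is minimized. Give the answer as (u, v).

h(u,v) separates as P(u) + Q(v) + 1, so its minimum is min P + min Q + 1.
P'(u) = 12(u - 4)(u - 1)(u + 3) vanishes at u ∈ {-3, 1, 4}; Q'(v) = 12v(v - 3)(v - 1) vanishes at v ∈ {0, 1, 3}.
Local minima of P (where P''>0): P(-3)=-567, P(4)=-224. Local minima of Q: Q(0)=0, Q(3)=-27.
So the global minimum of h is P(-3) + Q(3) + 1 = -567 − 27 + 1 = -593, attained at (-3, 3).

(-3, 3)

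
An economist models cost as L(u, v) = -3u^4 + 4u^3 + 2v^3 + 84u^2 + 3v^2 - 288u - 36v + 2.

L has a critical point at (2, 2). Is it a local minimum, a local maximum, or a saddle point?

local minimum

The mixed partial ∂²L/∂u∂v is 0, so the Hessian at any point is diag(L_uu, L_vv) = diag(12(-3u^2 + 2u + 14), 6(2v + 1)).
At (2, 2): H = diag(72, 30).
Both eigenvalues are positive, so H is positive definite: a local minimum.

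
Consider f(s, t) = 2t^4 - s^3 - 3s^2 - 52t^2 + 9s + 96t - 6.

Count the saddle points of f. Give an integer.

f separates as a function of s plus a function of t, so ∇f=0 decouples.
∂f/∂s = -3(s - 1)(s + 3) = 0 at s ∈ {-3, 1}; ∂f/∂t = 8(t - 3)(t - 1)(t + 4) = 0 at t ∈ {-4, 1, 3}.
The Hessian is diagonal: diag(f_ss, f_tt). Second derivatives: f_ss(-3)=12, f_ss(1)=-12; f_tt(-4)=280, f_tt(1)=-80, f_tt(3)=112.
Saddle points occur where the two diagonal entries have opposite signs: (-3, 1), (1, -4), (1, 3). Count: 3.

3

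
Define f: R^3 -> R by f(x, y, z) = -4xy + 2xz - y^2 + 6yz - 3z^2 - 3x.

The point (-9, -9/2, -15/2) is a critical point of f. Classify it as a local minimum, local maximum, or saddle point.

saddle point

The Hessian is constant: H = [[0, -4, 2], [-4, -2, 6], [2, 6, -6]].
Leading principal minors: Δ₁ = 0, Δ₂ = -16, Δ₃ = 8.
The minors fit neither the all-positive nor the alternating-sign pattern, so H is indefinite: a saddle point.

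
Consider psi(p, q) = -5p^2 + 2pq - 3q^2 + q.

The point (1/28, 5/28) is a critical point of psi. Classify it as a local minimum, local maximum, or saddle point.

The Hessian of psi is constant: H = [[-10, 2], [2, -6]].
det(H) = (-10)·(-6) − 2² = 56.
det(H) > 0 and tr(H) = -16 < 0, so H is negative definite and the point is a local maximum.

local maximum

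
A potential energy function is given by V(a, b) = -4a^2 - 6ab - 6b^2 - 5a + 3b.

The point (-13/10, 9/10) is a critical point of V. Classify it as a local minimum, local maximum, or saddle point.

The Hessian of V is constant: H = [[-8, -6], [-6, -12]].
det(H) = (-8)·(-12) − (-6)² = 60.
det(H) > 0 and tr(H) = -20 < 0, so H is negative definite and the point is a local maximum.

local maximum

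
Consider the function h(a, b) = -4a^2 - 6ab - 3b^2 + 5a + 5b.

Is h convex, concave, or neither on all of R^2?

concave

h is quadratic, so its Hessian is the constant matrix H = [[-8, -6], [-6, -6]].
det(H) = 12, tr(H) = -14.
det(H) > 0 and tr(H) < 0, so H is negative definite everywhere: concave.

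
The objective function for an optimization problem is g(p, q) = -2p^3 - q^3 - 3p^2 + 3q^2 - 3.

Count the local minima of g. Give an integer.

g separates as a function of p plus a function of q, so ∇g=0 decouples.
∂g/∂p = -6p(p + 1) = 0 at p ∈ {-1, 0}; ∂g/∂q = -3q(q - 2) = 0 at q ∈ {0, 2}.
The Hessian is diagonal: diag(g_pp, g_qq). Second derivatives: g_pp(-1)=6, g_pp(0)=-6; g_qq(0)=6, g_qq(2)=-6.
Local minima occur where both diagonal entries positive: (-1, 0). Count: 1.

1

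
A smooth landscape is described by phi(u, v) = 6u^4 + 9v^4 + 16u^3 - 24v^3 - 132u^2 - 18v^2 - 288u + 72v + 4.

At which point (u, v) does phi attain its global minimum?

(3, -1)

phi(u,v) separates as P(u) + Q(v) + 4, so its minimum is min P + min Q + 4.
P'(u) = 24(u - 3)(u + 1)(u + 4) vanishes at u ∈ {-4, -1, 3}; Q'(v) = 36(v - 2)(v - 1)(v + 1) vanishes at v ∈ {-1, 1, 2}.
Local minima of P (where P''>0): P(-4)=-448, P(3)=-1134. Local minima of Q: Q(-1)=-57, Q(2)=24.
So the global minimum of phi is P(3) + Q(-1) + 4 = -1134 − 57 + 4 = -1187, attained at (3, -1).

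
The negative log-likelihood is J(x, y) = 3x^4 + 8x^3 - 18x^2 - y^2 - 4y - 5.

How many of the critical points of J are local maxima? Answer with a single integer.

1

J separates as a function of x plus a function of y, so ∇J=0 decouples.
∂J/∂x = 12x(x - 1)(x + 3) = 0 at x ∈ {-3, 0, 1}; ∂J/∂y = -2(y + 2) = 0 at y ∈ {-2}.
The Hessian is diagonal: diag(J_xx, J_yy). Second derivatives: J_xx(-3)=144, J_xx(0)=-36, J_xx(1)=48; J_yy(-2)=-2.
Local maxima occur where both diagonal entries negative: (0, -2). Count: 1.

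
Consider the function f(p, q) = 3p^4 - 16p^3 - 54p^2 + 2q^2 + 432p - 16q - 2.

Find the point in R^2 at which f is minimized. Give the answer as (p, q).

(-3, 4)

f(p,q) separates as A(p) + B(q) − 2, so its minimum is min A + min B − 2.
A'(p) = 12(p - 4)(p - 3)(p + 3) vanishes at p ∈ {-3, 3, 4}; B'(q) = 4q - 16 vanishes at q ∈ {4}.
Local minima of A (where A''>0): A(-3)=-1107, A(4)=608. Local minima of B: B(4)=-32.
So the global minimum of f is A(-3) + B(4) − 2 = -1107 − 32 − 2 = -1141, attained at (-3, 4).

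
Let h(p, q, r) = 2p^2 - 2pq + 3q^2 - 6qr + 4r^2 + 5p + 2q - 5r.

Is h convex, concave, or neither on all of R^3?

convex

h is quadratic, so its Hessian is the constant matrix H = [[4, -2, 0], [-2, 6, -6], [0, -6, 8]].
Leading principal minors: 4, 20, 16.
All positive ⇒ H ≻ 0 ⇒ convex.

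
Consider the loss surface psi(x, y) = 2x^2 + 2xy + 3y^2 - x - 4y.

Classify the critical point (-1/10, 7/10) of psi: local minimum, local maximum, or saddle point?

The Hessian of psi is constant: H = [[4, 2], [2, 6]].
det(H) = 4·6 − 2² = 20.
det(H) > 0 and tr(H) = 10 > 0, so H is positive definite and the point is a local minimum.

local minimum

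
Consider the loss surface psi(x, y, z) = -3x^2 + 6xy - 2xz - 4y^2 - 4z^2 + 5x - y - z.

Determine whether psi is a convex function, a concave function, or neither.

concave

psi is quadratic, so its Hessian is the constant matrix H = [[-6, 6, -2], [6, -8, 0], [-2, 0, -8]].
Leading principal minors: -6, 12, -64.
Signs alternate −, +, − ⇒ H ≺ 0 ⇒ concave.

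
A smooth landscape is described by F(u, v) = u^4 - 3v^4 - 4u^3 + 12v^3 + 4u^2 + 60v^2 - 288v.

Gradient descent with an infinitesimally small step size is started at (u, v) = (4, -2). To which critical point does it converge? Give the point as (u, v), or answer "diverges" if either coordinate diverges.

F is separable, so gradient descent decouples: u follows -∂F/∂u, v follows -∂F/∂v.
∂F/∂u = 4u(u - 2)(u - 1); at u=4 this is 96, so u decreases.
∂F/∂v = -12(v - 4)(v - 2)(v + 3); at v=-2 this is -288, so v increases.
u converges to its nearest critical value 2 (a local min of the u-part); v converges to 2. The iterate converges to (2, 2).

(2, 2)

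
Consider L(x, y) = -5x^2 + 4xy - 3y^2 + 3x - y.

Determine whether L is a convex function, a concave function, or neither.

concave

L is quadratic, so its Hessian is the constant matrix H = [[-10, 4], [4, -6]].
det(H) = 44, tr(H) = -16.
det(H) > 0 and tr(H) < 0, so H is negative definite everywhere: concave.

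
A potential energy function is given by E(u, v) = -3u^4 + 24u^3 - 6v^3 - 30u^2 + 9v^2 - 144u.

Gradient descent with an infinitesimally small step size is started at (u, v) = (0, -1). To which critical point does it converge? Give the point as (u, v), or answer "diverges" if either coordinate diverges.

(3, 0)

E is separable, so gradient descent decouples: u follows -∂E/∂u, v follows -∂E/∂v.
∂E/∂u = -12(u - 4)(u - 3)(u + 1); at u=0 this is -144, so u increases.
∂E/∂v = -18v(v - 1); at v=-1 this is -36, so v increases.
u converges to its nearest critical value 3 (a local min of the u-part); v converges to 0. The iterate converges to (3, 0).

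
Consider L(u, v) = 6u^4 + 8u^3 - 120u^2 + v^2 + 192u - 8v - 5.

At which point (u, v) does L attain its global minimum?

L(u,v) separates as P(u) + Q(v) − 5, so its minimum is min P + min Q − 5.
P'(u) = 24(u - 2)(u - 1)(u + 4) vanishes at u ∈ {-4, 1, 2}; Q'(v) = 2v - 8 vanishes at v ∈ {4}.
Local minima of P (where P''>0): P(-4)=-1664, P(2)=64. Local minima of Q: Q(4)=-16.
So the global minimum of L is P(-4) + Q(4) − 5 = -1664 − 16 − 5 = -1685, attained at (-4, 4).

(-4, 4)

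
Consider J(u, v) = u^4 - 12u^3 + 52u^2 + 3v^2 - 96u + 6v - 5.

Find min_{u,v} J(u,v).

J(u,v) separates as P(u) + Q(v) − 5, so its minimum is min P + min Q − 5.
P'(u) = 4(u - 4)(u - 3)(u - 2) vanishes at u ∈ {2, 3, 4}; Q'(v) = 6v + 6 vanishes at v ∈ {-1}.
Local minima of P (where P''>0): P(2)=-64, P(4)=-64. Local minima of Q: Q(-1)=-3.
So the global minimum of J is P(2) + Q(-1) − 5 = -64 − 3 − 5 = -72, attained at (2, -1).

-72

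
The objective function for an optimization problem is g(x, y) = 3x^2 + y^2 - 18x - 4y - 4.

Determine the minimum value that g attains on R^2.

-35

g(x,y) separates as P(x) + Q(y) − 4, so its minimum is min P + min Q − 4.
P'(x) = 6x - 18 vanishes at x ∈ {3}; Q'(y) = 2y - 4 vanishes at y ∈ {2}.
Local minima of P (where P''>0): P(3)=-27. Local minima of Q: Q(2)=-4.
So the global minimum of g is P(3) + Q(2) − 4 = -27 − 4 − 4 = -35, attained at (3, 2).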